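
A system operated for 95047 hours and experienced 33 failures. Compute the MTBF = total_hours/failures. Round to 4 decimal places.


total_hours = 95047
failures = 33
MTBF = 95047 / 33
MTBF = 2880.2121

2880.2121


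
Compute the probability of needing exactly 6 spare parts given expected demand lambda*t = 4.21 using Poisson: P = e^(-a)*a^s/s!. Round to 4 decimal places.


a = 4.21, s = 6
e^(-a) = e^(-4.21) = 0.0148
a^s = 4.21^6 = 5567.9147
s! = 720
P = 0.0148 * 5567.9147 / 720
P = 0.1148

0.1148


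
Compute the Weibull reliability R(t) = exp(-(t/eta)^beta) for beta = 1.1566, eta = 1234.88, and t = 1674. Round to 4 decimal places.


beta = 1.1566, eta = 1234.88, t = 1674
t/eta = 1674 / 1234.88 = 1.3556
(t/eta)^beta = 1.3556^1.1566 = 1.4217
R(t) = exp(-1.4217)
R(t) = 0.2413

0.2413


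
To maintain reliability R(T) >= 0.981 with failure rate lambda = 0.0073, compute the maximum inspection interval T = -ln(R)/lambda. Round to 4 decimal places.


R_target = 0.981
lambda = 0.0073
-ln(0.981) = 0.0192
T = 0.0192 / 0.0073
T = 2.6278

2.6278


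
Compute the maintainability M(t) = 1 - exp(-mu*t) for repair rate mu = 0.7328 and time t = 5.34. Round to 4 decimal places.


mu = 0.7328, t = 5.34
mu * t = 0.7328 * 5.34 = 3.9132
exp(-3.9132) = 0.02
M(t) = 1 - 0.02
M(t) = 0.98

0.98


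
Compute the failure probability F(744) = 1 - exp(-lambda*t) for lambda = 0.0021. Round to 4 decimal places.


lambda = 0.0021, t = 744
lambda * t = 1.5624
exp(-1.5624) = 0.2096
F(t) = 1 - 0.2096
F(t) = 0.7904

0.7904


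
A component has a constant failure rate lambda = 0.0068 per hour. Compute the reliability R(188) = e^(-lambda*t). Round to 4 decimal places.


lambda = 0.0068
t = 188
lambda * t = 1.2784
R(t) = e^(-1.2784)
R(t) = 0.2785

0.2785


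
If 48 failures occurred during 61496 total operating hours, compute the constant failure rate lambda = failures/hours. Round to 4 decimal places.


failures = 48
total_hours = 61496
lambda = 48 / 61496
lambda = 0.0008

0.0008


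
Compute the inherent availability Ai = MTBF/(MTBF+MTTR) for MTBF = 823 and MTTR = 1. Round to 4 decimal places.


MTBF = 823
MTTR = 1
MTBF + MTTR = 824
Ai = 823 / 824
Ai = 0.9988

0.9988


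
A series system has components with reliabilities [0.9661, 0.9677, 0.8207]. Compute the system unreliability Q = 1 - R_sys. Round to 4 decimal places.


Components: [0.9661, 0.9677, 0.8207]
After component 1: product = 0.9661
After component 2: product = 0.9349
After component 3: product = 0.7673
R_sys = 0.7673
Q = 1 - 0.7673 = 0.2327

0.2327


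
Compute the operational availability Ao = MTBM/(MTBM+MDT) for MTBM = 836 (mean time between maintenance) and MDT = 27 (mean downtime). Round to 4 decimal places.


MTBM = 836
MDT = 27
MTBM + MDT = 863
Ao = 836 / 863
Ao = 0.9687

0.9687


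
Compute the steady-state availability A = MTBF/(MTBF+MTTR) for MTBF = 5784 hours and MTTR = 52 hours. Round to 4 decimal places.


MTBF = 5784
MTTR = 52
MTBF + MTTR = 5836
A = 5784 / 5836
A = 0.9911

0.9911


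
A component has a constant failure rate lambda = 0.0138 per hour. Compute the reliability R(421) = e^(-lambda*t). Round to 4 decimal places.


lambda = 0.0138
t = 421
lambda * t = 5.8098
R(t) = e^(-5.8098)
R(t) = 0.003

0.003


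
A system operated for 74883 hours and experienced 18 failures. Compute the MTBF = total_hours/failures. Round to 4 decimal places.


total_hours = 74883
failures = 18
MTBF = 74883 / 18
MTBF = 4160.1667

4160.1667


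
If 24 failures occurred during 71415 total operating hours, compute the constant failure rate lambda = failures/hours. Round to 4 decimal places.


failures = 24
total_hours = 71415
lambda = 24 / 71415
lambda = 0.0003

0.0003


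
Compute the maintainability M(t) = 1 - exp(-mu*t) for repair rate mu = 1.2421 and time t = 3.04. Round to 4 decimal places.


mu = 1.2421, t = 3.04
mu * t = 1.2421 * 3.04 = 3.776
exp(-3.776) = 0.0229
M(t) = 1 - 0.0229
M(t) = 0.9771

0.9771


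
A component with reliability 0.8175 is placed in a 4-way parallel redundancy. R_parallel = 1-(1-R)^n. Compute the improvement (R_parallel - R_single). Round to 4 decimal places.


R_single = 0.8175, n = 4
1 - R_single = 0.1825
(1 - R_single)^n = 0.1825^4 = 0.0011
R_parallel = 1 - 0.0011 = 0.9989
Improvement = 0.9989 - 0.8175
Improvement = 0.1814

0.1814


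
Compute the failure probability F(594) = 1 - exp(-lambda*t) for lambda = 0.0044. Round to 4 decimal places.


lambda = 0.0044, t = 594
lambda * t = 2.6136
exp(-2.6136) = 0.0733
F(t) = 1 - 0.0733
F(t) = 0.9267

0.9267


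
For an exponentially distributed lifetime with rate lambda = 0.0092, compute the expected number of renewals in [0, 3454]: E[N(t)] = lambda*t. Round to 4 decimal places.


lambda = 0.0092
t = 3454
E[N(t)] = lambda * t
E[N(t)] = 0.0092 * 3454
E[N(t)] = 31.7768

31.7768


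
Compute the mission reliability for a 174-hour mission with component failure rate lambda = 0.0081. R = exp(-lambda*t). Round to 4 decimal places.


lambda = 0.0081
mission_time = 174
lambda * t = 0.0081 * 174 = 1.4094
R = exp(-1.4094)
R = 0.2443

0.2443


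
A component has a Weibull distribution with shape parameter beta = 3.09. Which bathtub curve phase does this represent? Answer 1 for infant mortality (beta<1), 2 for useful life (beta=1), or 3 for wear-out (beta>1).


beta = 3.09
Compare beta to 1:
beta < 1 => infant mortality (phase 1)
beta = 1 => useful life (phase 2)
beta > 1 => wear-out (phase 3)
Since beta = 3.09, this is wear-out (increasing failure rate)
Phase = 3

3


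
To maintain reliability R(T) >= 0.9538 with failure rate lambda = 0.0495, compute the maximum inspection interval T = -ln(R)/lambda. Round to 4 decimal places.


R_target = 0.9538
lambda = 0.0495
-ln(0.9538) = 0.0473
T = 0.0473 / 0.0495
T = 0.9556

0.9556


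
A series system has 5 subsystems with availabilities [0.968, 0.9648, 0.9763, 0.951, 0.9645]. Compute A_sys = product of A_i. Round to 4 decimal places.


Subsystems: [0.968, 0.9648, 0.9763, 0.951, 0.9645]
After subsystem 1 (A=0.968): product = 0.968
After subsystem 2 (A=0.9648): product = 0.9339
After subsystem 3 (A=0.9763): product = 0.9118
After subsystem 4 (A=0.951): product = 0.8671
After subsystem 5 (A=0.9645): product = 0.8363
A_sys = 0.8363

0.8363


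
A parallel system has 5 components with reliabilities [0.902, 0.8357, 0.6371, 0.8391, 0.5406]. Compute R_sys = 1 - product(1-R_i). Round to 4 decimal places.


Components: [0.902, 0.8357, 0.6371, 0.8391, 0.5406]
(1 - 0.902) = 0.098, running product = 0.098
(1 - 0.8357) = 0.1643, running product = 0.0161
(1 - 0.6371) = 0.3629, running product = 0.0058
(1 - 0.8391) = 0.1609, running product = 0.0009
(1 - 0.5406) = 0.4594, running product = 0.0004
Product of (1-R_i) = 0.0004
R_sys = 1 - 0.0004 = 0.9996

0.9996


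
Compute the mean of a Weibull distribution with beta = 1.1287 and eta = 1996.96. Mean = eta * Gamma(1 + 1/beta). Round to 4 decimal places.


beta = 1.1287, eta = 1996.96
1/beta = 0.886
1 + 1/beta = 1.886
Gamma(1.886) = 0.957
Mean = 1996.96 * 0.957
Mean = 1911.1672

1911.1672


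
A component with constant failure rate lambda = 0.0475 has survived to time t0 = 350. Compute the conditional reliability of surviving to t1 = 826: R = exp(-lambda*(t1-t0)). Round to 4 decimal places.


lambda = 0.0475
t0 = 350, t1 = 826
t1 - t0 = 476
lambda * (t1-t0) = 0.0475 * 476 = 22.61
R = exp(-22.61)
R = 0.0

0.0


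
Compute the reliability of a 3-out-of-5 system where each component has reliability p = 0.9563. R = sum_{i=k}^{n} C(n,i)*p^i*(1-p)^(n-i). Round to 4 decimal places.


k = 3, n = 5, p = 0.9563
i=3: C(5,3)=10 * 0.9563^3 * 0.0437^2 = 0.0167
i=4: C(5,4)=5 * 0.9563^4 * 0.0437^1 = 0.1827
i=5: C(5,5)=1 * 0.9563^5 * 0.0437^0 = 0.7998
R = sum of terms = 0.9992

0.9992


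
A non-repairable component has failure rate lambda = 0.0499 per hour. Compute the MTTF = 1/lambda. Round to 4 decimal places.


lambda = 0.0499
MTTF = 1 / 0.0499
MTTF = 20.0401

20.0401


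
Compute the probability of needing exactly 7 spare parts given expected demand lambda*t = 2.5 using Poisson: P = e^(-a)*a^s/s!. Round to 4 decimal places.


a = 2.5, s = 7
e^(-a) = e^(-2.5) = 0.0821
a^s = 2.5^7 = 610.3516
s! = 5040
P = 0.0821 * 610.3516 / 5040
P = 0.0099

0.0099


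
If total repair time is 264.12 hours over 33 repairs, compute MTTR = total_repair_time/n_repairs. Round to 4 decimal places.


total_repair_time = 264.12
n_repairs = 33
MTTR = 264.12 / 33
MTTR = 8.0036

8.0036


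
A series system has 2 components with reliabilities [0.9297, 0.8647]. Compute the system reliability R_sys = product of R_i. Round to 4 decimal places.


Components: [0.9297, 0.8647]
After component 1 (R=0.9297): product = 0.9297
After component 2 (R=0.8647): product = 0.8039
R_sys = 0.8039

0.8039


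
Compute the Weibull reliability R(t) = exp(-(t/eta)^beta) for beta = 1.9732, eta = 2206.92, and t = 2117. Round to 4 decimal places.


beta = 1.9732, eta = 2206.92, t = 2117
t/eta = 2117 / 2206.92 = 0.9593
(t/eta)^beta = 0.9593^1.9732 = 0.9212
R(t) = exp(-0.9212)
R(t) = 0.398

0.398


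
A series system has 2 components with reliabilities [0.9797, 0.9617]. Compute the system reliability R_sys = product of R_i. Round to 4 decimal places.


Components: [0.9797, 0.9617]
After component 1 (R=0.9797): product = 0.9797
After component 2 (R=0.9617): product = 0.9422
R_sys = 0.9422

0.9422


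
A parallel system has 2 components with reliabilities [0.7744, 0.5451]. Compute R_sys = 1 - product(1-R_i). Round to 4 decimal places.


Components: [0.7744, 0.5451]
(1 - 0.7744) = 0.2256, running product = 0.2256
(1 - 0.5451) = 0.4549, running product = 0.1026
Product of (1-R_i) = 0.1026
R_sys = 1 - 0.1026 = 0.8974

0.8974


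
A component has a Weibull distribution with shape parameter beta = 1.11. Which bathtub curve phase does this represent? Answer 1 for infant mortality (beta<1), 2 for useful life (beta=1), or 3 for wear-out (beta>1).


beta = 1.11
Compare beta to 1:
beta < 1 => infant mortality (phase 1)
beta = 1 => useful life (phase 2)
beta > 1 => wear-out (phase 3)
Since beta = 1.11, this is wear-out (increasing failure rate)
Phase = 3

3


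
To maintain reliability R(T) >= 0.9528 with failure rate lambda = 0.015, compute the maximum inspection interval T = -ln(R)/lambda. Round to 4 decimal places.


R_target = 0.9528
lambda = 0.015
-ln(0.9528) = 0.0484
T = 0.0484 / 0.015
T = 3.2234

3.2234


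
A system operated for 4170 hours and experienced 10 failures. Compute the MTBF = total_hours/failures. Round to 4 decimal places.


total_hours = 4170
failures = 10
MTBF = 4170 / 10
MTBF = 417.0

417.0


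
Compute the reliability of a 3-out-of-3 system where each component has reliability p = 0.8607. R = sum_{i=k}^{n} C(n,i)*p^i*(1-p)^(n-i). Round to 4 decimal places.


k = 3, n = 3, p = 0.8607
i=3: C(3,3)=1 * 0.8607^3 * 0.1393^0 = 0.6376
R = sum of terms = 0.6376

0.6376


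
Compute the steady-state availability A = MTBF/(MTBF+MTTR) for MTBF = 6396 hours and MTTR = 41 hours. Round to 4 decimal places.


MTBF = 6396
MTTR = 41
MTBF + MTTR = 6437
A = 6396 / 6437
A = 0.9936

0.9936


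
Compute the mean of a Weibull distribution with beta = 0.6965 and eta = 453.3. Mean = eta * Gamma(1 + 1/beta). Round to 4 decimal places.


beta = 0.6965, eta = 453.3
1/beta = 1.4358
1 + 1/beta = 2.4358
Gamma(2.4358) = 1.2719
Mean = 453.3 * 1.2719
Mean = 576.5615

576.5615


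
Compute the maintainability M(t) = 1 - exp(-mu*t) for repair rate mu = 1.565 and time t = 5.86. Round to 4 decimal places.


mu = 1.565, t = 5.86
mu * t = 1.565 * 5.86 = 9.1709
exp(-9.1709) = 0.0001
M(t) = 1 - 0.0001
M(t) = 0.9999

0.9999


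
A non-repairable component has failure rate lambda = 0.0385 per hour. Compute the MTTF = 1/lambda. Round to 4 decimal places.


lambda = 0.0385
MTTF = 1 / 0.0385
MTTF = 25.974

25.974


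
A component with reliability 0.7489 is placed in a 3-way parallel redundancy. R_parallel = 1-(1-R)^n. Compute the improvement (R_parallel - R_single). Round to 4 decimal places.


R_single = 0.7489, n = 3
1 - R_single = 0.2511
(1 - R_single)^n = 0.2511^3 = 0.0158
R_parallel = 1 - 0.0158 = 0.9842
Improvement = 0.9842 - 0.7489
Improvement = 0.2353

0.2353


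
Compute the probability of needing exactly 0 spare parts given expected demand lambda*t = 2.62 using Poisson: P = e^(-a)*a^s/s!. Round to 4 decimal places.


a = 2.62, s = 0
e^(-a) = e^(-2.62) = 0.0728
a^s = 2.62^0 = 1.0
s! = 1
P = 0.0728 * 1.0 / 1
P = 0.0728

0.0728


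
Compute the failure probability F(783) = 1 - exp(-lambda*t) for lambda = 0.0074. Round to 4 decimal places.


lambda = 0.0074, t = 783
lambda * t = 5.7942
exp(-5.7942) = 0.003
F(t) = 1 - 0.003
F(t) = 0.997

0.997


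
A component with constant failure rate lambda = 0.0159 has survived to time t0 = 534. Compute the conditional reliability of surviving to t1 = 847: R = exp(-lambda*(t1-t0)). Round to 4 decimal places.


lambda = 0.0159
t0 = 534, t1 = 847
t1 - t0 = 313
lambda * (t1-t0) = 0.0159 * 313 = 4.9767
R = exp(-4.9767)
R = 0.0069

0.0069


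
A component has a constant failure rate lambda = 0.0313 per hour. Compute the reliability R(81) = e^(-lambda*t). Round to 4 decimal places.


lambda = 0.0313
t = 81
lambda * t = 2.5353
R(t) = e^(-2.5353)
R(t) = 0.0792

0.0792


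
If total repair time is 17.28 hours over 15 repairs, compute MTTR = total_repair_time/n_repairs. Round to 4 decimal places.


total_repair_time = 17.28
n_repairs = 15
MTTR = 17.28 / 15
MTTR = 1.152

1.152


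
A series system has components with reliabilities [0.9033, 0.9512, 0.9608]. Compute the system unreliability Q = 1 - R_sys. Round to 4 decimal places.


Components: [0.9033, 0.9512, 0.9608]
After component 1: product = 0.9033
After component 2: product = 0.8592
After component 3: product = 0.8255
R_sys = 0.8255
Q = 1 - 0.8255 = 0.1745

0.1745


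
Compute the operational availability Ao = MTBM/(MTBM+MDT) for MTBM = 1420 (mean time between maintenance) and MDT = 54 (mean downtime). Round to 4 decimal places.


MTBM = 1420
MDT = 54
MTBM + MDT = 1474
Ao = 1420 / 1474
Ao = 0.9634

0.9634


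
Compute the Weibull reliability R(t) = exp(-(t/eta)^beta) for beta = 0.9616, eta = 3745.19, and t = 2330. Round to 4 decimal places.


beta = 0.9616, eta = 3745.19, t = 2330
t/eta = 2330 / 3745.19 = 0.6221
(t/eta)^beta = 0.6221^0.9616 = 0.6336
R(t) = exp(-0.6336)
R(t) = 0.5307

0.5307


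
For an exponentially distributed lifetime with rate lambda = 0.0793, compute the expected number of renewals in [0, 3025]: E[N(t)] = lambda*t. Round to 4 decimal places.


lambda = 0.0793
t = 3025
E[N(t)] = lambda * t
E[N(t)] = 0.0793 * 3025
E[N(t)] = 239.8825

239.8825


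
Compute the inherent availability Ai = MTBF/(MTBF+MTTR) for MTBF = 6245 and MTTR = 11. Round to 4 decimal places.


MTBF = 6245
MTTR = 11
MTBF + MTTR = 6256
Ai = 6245 / 6256
Ai = 0.9982

0.9982


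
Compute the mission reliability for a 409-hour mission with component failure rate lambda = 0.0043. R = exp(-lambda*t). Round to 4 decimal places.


lambda = 0.0043
mission_time = 409
lambda * t = 0.0043 * 409 = 1.7587
R = exp(-1.7587)
R = 0.1723

0.1723


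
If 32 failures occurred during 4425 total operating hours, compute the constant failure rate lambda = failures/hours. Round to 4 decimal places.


failures = 32
total_hours = 4425
lambda = 32 / 4425
lambda = 0.0072

0.0072


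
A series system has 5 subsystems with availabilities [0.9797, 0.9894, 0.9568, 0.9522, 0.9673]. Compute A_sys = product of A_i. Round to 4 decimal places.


Subsystems: [0.9797, 0.9894, 0.9568, 0.9522, 0.9673]
After subsystem 1 (A=0.9797): product = 0.9797
After subsystem 2 (A=0.9894): product = 0.9693
After subsystem 3 (A=0.9568): product = 0.9274
After subsystem 4 (A=0.9522): product = 0.8831
After subsystem 5 (A=0.9673): product = 0.8542
A_sys = 0.8542

0.8542


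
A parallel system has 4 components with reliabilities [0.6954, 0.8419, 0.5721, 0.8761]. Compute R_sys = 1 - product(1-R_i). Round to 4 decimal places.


Components: [0.6954, 0.8419, 0.5721, 0.8761]
(1 - 0.6954) = 0.3046, running product = 0.3046
(1 - 0.8419) = 0.1581, running product = 0.0482
(1 - 0.5721) = 0.4279, running product = 0.0206
(1 - 0.8761) = 0.1239, running product = 0.0026
Product of (1-R_i) = 0.0026
R_sys = 1 - 0.0026 = 0.9974

0.9974


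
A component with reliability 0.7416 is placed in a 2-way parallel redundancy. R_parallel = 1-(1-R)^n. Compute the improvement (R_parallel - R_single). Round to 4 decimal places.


R_single = 0.7416, n = 2
1 - R_single = 0.2584
(1 - R_single)^n = 0.2584^2 = 0.0668
R_parallel = 1 - 0.0668 = 0.9332
Improvement = 0.9332 - 0.7416
Improvement = 0.1916

0.1916


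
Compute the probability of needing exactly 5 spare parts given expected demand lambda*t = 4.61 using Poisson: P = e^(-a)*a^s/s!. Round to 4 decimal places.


a = 4.61, s = 5
e^(-a) = e^(-4.61) = 0.01
a^s = 4.61^5 = 2082.1146
s! = 120
P = 0.01 * 2082.1146 / 120
P = 0.1727

0.1727


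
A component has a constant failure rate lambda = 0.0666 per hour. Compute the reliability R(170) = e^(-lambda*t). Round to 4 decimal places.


lambda = 0.0666
t = 170
lambda * t = 11.322
R(t) = e^(-11.322)
R(t) = 0.0

0.0


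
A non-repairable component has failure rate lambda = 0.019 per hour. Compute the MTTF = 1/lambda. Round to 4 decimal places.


lambda = 0.019
MTTF = 1 / 0.019
MTTF = 52.6316

52.6316


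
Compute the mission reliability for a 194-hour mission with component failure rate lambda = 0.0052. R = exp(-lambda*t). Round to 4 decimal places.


lambda = 0.0052
mission_time = 194
lambda * t = 0.0052 * 194 = 1.0088
R = exp(-1.0088)
R = 0.3647

0.3647


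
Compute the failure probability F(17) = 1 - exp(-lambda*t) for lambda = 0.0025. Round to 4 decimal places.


lambda = 0.0025, t = 17
lambda * t = 0.0425
exp(-0.0425) = 0.9584
F(t) = 1 - 0.9584
F(t) = 0.0416

0.0416


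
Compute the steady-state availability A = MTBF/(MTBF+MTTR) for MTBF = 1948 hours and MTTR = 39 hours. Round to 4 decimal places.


MTBF = 1948
MTTR = 39
MTBF + MTTR = 1987
A = 1948 / 1987
A = 0.9804

0.9804


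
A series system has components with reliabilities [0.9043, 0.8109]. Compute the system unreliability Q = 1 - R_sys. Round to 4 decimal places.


Components: [0.9043, 0.8109]
After component 1: product = 0.9043
After component 2: product = 0.7333
R_sys = 0.7333
Q = 1 - 0.7333 = 0.2667

0.2667


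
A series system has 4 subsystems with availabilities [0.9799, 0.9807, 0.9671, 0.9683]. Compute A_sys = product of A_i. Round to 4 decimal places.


Subsystems: [0.9799, 0.9807, 0.9671, 0.9683]
After subsystem 1 (A=0.9799): product = 0.9799
After subsystem 2 (A=0.9807): product = 0.961
After subsystem 3 (A=0.9671): product = 0.9294
After subsystem 4 (A=0.9683): product = 0.8999
A_sys = 0.8999

0.8999


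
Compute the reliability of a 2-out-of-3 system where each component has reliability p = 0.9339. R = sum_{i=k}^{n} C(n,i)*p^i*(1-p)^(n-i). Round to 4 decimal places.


k = 2, n = 3, p = 0.9339
i=2: C(3,2)=3 * 0.9339^2 * 0.0661^1 = 0.173
i=3: C(3,3)=1 * 0.9339^3 * 0.0661^0 = 0.8145
R = sum of terms = 0.9875

0.9875


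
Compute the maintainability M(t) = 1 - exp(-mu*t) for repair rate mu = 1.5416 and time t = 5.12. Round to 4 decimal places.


mu = 1.5416, t = 5.12
mu * t = 1.5416 * 5.12 = 7.893
exp(-7.893) = 0.0004
M(t) = 1 - 0.0004
M(t) = 0.9996

0.9996


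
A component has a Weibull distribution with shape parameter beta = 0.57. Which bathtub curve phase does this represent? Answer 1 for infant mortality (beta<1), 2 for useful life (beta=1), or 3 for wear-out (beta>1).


beta = 0.57
Compare beta to 1:
beta < 1 => infant mortality (phase 1)
beta = 1 => useful life (phase 2)
beta > 1 => wear-out (phase 3)
Since beta = 0.57, this is infant mortality (decreasing failure rate)
Phase = 1

1


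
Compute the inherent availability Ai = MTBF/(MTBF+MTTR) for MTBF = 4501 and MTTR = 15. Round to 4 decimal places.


MTBF = 4501
MTTR = 15
MTBF + MTTR = 4516
Ai = 4501 / 4516
Ai = 0.9967

0.9967


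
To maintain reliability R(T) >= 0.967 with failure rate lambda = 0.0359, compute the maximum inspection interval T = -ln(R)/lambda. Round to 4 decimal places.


R_target = 0.967
lambda = 0.0359
-ln(0.967) = 0.0336
T = 0.0336 / 0.0359
T = 0.9347

0.9347


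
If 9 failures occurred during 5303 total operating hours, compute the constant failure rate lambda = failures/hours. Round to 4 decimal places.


failures = 9
total_hours = 5303
lambda = 9 / 5303
lambda = 0.0017

0.0017


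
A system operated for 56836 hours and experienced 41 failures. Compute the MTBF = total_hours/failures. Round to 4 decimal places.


total_hours = 56836
failures = 41
MTBF = 56836 / 41
MTBF = 1386.2439

1386.2439


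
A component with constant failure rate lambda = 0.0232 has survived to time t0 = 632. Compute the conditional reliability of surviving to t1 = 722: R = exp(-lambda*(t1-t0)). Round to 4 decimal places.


lambda = 0.0232
t0 = 632, t1 = 722
t1 - t0 = 90
lambda * (t1-t0) = 0.0232 * 90 = 2.088
R = exp(-2.088)
R = 0.1239

0.1239


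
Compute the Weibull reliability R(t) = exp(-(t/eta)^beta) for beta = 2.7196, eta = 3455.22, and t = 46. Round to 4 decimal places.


beta = 2.7196, eta = 3455.22, t = 46
t/eta = 46 / 3455.22 = 0.0133
(t/eta)^beta = 0.0133^2.7196 = 0.0
R(t) = exp(-0.0)
R(t) = 1.0

1.0


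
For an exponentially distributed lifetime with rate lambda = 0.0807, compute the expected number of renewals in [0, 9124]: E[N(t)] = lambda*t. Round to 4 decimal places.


lambda = 0.0807
t = 9124
E[N(t)] = lambda * t
E[N(t)] = 0.0807 * 9124
E[N(t)] = 736.3068

736.3068


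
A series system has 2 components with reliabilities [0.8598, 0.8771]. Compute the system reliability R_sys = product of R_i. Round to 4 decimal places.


Components: [0.8598, 0.8771]
After component 1 (R=0.8598): product = 0.8598
After component 2 (R=0.8771): product = 0.7541
R_sys = 0.7541

0.7541


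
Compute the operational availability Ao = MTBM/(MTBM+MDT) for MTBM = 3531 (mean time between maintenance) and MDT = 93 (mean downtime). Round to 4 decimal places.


MTBM = 3531
MDT = 93
MTBM + MDT = 3624
Ao = 3531 / 3624
Ao = 0.9743

0.9743


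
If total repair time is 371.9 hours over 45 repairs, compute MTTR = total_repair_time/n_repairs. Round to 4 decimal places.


total_repair_time = 371.9
n_repairs = 45
MTTR = 371.9 / 45
MTTR = 8.2644

8.2644


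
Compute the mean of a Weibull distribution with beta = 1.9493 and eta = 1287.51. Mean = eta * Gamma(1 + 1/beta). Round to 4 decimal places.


beta = 1.9493, eta = 1287.51
1/beta = 0.513
1 + 1/beta = 1.513
Gamma(1.513) = 0.8867
Mean = 1287.51 * 0.8867
Mean = 1141.6575

1141.6575


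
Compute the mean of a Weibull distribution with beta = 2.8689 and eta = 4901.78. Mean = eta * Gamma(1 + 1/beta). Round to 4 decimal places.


beta = 2.8689, eta = 4901.78
1/beta = 0.3486
1 + 1/beta = 1.3486
Gamma(1.3486) = 0.8913
Mean = 4901.78 * 0.8913
Mean = 4368.947

4368.947


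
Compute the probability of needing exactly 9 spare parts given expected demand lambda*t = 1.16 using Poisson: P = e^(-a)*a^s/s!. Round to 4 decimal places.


a = 1.16, s = 9
e^(-a) = e^(-1.16) = 0.3135
a^s = 1.16^9 = 3.803
s! = 362880
P = 0.3135 * 3.803 / 362880
P = 0.0

0.0


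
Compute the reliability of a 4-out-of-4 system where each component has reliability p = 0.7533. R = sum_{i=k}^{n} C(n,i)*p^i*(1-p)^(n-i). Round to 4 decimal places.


k = 4, n = 4, p = 0.7533
i=4: C(4,4)=1 * 0.7533^4 * 0.2467^0 = 0.322
R = sum of terms = 0.322

0.322


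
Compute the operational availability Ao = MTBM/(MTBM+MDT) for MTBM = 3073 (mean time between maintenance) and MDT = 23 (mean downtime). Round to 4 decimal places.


MTBM = 3073
MDT = 23
MTBM + MDT = 3096
Ao = 3073 / 3096
Ao = 0.9926

0.9926


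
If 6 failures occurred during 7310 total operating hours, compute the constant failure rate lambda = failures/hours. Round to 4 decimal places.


failures = 6
total_hours = 7310
lambda = 6 / 7310
lambda = 0.0008

0.0008


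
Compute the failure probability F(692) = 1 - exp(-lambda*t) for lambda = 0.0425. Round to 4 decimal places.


lambda = 0.0425, t = 692
lambda * t = 29.41
exp(-29.41) = 0.0
F(t) = 1 - 0.0
F(t) = 1.0

1.0


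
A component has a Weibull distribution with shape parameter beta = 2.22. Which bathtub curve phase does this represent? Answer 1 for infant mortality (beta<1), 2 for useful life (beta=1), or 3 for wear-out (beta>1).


beta = 2.22
Compare beta to 1:
beta < 1 => infant mortality (phase 1)
beta = 1 => useful life (phase 2)
beta > 1 => wear-out (phase 3)
Since beta = 2.22, this is wear-out (increasing failure rate)
Phase = 3

3


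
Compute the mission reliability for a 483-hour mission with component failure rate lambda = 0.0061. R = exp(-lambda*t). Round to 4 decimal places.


lambda = 0.0061
mission_time = 483
lambda * t = 0.0061 * 483 = 2.9463
R = exp(-2.9463)
R = 0.0525

0.0525


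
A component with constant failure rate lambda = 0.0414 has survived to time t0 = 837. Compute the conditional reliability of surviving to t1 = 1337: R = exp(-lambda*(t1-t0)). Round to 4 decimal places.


lambda = 0.0414
t0 = 837, t1 = 1337
t1 - t0 = 500
lambda * (t1-t0) = 0.0414 * 500 = 20.7
R = exp(-20.7)
R = 0.0

0.0


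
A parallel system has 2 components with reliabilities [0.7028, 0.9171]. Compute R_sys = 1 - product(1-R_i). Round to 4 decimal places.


Components: [0.7028, 0.9171]
(1 - 0.7028) = 0.2972, running product = 0.2972
(1 - 0.9171) = 0.0829, running product = 0.0246
Product of (1-R_i) = 0.0246
R_sys = 1 - 0.0246 = 0.9754

0.9754


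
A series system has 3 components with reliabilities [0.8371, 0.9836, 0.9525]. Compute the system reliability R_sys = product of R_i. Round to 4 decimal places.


Components: [0.8371, 0.9836, 0.9525]
After component 1 (R=0.8371): product = 0.8371
After component 2 (R=0.9836): product = 0.8234
After component 3 (R=0.9525): product = 0.7843
R_sys = 0.7843

0.7843


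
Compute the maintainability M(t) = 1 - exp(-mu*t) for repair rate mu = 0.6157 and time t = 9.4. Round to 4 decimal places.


mu = 0.6157, t = 9.4
mu * t = 0.6157 * 9.4 = 5.7876
exp(-5.7876) = 0.0031
M(t) = 1 - 0.0031
M(t) = 0.9969

0.9969


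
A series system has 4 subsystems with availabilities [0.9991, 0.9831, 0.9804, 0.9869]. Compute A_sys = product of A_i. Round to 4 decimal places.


Subsystems: [0.9991, 0.9831, 0.9804, 0.9869]
After subsystem 1 (A=0.9991): product = 0.9991
After subsystem 2 (A=0.9831): product = 0.9822
After subsystem 3 (A=0.9804): product = 0.963
After subsystem 4 (A=0.9869): product = 0.9503
A_sys = 0.9503

0.9503


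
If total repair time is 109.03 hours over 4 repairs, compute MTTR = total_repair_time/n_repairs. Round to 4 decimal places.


total_repair_time = 109.03
n_repairs = 4
MTTR = 109.03 / 4
MTTR = 27.2575

27.2575


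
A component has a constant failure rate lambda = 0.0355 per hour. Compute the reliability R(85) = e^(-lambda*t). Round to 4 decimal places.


lambda = 0.0355
t = 85
lambda * t = 3.0175
R(t) = e^(-3.0175)
R(t) = 0.0489

0.0489


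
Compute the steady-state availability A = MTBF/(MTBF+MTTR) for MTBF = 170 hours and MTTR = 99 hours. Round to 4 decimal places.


MTBF = 170
MTTR = 99
MTBF + MTTR = 269
A = 170 / 269
A = 0.632

0.632


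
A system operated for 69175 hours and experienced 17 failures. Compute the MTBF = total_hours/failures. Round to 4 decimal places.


total_hours = 69175
failures = 17
MTBF = 69175 / 17
MTBF = 4069.1176

4069.1176


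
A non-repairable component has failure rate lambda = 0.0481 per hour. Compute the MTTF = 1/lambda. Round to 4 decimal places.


lambda = 0.0481
MTTF = 1 / 0.0481
MTTF = 20.79

20.79


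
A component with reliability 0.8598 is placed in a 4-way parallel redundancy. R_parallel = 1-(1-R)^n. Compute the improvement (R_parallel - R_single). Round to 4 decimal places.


R_single = 0.8598, n = 4
1 - R_single = 0.1402
(1 - R_single)^n = 0.1402^4 = 0.0004
R_parallel = 1 - 0.0004 = 0.9996
Improvement = 0.9996 - 0.8598
Improvement = 0.1398

0.1398


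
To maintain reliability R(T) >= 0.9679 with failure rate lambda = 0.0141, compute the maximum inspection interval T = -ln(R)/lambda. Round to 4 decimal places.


R_target = 0.9679
lambda = 0.0141
-ln(0.9679) = 0.0326
T = 0.0326 / 0.0141
T = 2.3139

2.3139


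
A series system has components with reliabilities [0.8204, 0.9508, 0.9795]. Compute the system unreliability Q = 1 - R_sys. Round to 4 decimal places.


Components: [0.8204, 0.9508, 0.9795]
After component 1: product = 0.8204
After component 2: product = 0.78
After component 3: product = 0.764
R_sys = 0.764
Q = 1 - 0.764 = 0.236

0.236


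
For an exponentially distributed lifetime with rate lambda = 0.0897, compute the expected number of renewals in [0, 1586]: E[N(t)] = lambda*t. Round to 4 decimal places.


lambda = 0.0897
t = 1586
E[N(t)] = lambda * t
E[N(t)] = 0.0897 * 1586
E[N(t)] = 142.2642

142.2642


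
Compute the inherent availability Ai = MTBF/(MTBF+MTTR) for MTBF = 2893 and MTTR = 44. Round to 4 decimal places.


MTBF = 2893
MTTR = 44
MTBF + MTTR = 2937
Ai = 2893 / 2937
Ai = 0.985

0.985


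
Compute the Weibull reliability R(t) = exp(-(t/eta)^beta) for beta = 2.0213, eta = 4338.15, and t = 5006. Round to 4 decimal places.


beta = 2.0213, eta = 4338.15, t = 5006
t/eta = 5006 / 4338.15 = 1.1539
(t/eta)^beta = 1.1539^2.0213 = 1.3357
R(t) = exp(-1.3357)
R(t) = 0.263

0.263


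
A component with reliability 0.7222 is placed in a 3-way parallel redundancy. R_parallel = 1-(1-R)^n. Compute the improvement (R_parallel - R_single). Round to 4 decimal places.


R_single = 0.7222, n = 3
1 - R_single = 0.2778
(1 - R_single)^n = 0.2778^3 = 0.0214
R_parallel = 1 - 0.0214 = 0.9786
Improvement = 0.9786 - 0.7222
Improvement = 0.2564

0.2564


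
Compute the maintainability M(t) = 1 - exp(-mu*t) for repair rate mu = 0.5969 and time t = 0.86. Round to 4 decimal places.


mu = 0.5969, t = 0.86
mu * t = 0.5969 * 0.86 = 0.5133
exp(-0.5133) = 0.5985
M(t) = 1 - 0.5985
M(t) = 0.4015

0.4015


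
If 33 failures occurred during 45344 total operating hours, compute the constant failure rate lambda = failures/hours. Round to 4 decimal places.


failures = 33
total_hours = 45344
lambda = 33 / 45344
lambda = 0.0007

0.0007


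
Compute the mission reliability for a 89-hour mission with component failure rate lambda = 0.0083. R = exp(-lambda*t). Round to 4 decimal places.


lambda = 0.0083
mission_time = 89
lambda * t = 0.0083 * 89 = 0.7387
R = exp(-0.7387)
R = 0.4777

0.4777


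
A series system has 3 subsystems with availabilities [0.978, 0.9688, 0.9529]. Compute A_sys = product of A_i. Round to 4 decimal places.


Subsystems: [0.978, 0.9688, 0.9529]
After subsystem 1 (A=0.978): product = 0.978
After subsystem 2 (A=0.9688): product = 0.9475
After subsystem 3 (A=0.9529): product = 0.9029
A_sys = 0.9029

0.9029


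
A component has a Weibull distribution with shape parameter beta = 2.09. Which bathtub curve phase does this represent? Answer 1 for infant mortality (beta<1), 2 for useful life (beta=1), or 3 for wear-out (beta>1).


beta = 2.09
Compare beta to 1:
beta < 1 => infant mortality (phase 1)
beta = 1 => useful life (phase 2)
beta > 1 => wear-out (phase 3)
Since beta = 2.09, this is wear-out (increasing failure rate)
Phase = 3

3


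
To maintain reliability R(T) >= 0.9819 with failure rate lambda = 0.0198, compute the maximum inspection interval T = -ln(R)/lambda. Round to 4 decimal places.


R_target = 0.9819
lambda = 0.0198
-ln(0.9819) = 0.0183
T = 0.0183 / 0.0198
T = 0.9225

0.9225


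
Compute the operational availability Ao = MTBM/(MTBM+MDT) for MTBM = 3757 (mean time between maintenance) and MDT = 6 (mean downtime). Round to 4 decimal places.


MTBM = 3757
MDT = 6
MTBM + MDT = 3763
Ao = 3757 / 3763
Ao = 0.9984

0.9984


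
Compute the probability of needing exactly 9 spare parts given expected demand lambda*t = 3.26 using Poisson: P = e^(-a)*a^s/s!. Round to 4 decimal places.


a = 3.26, s = 9
e^(-a) = e^(-3.26) = 0.0384
a^s = 3.26^9 = 41587.0774
s! = 362880
P = 0.0384 * 41587.0774 / 362880
P = 0.0044

0.0044


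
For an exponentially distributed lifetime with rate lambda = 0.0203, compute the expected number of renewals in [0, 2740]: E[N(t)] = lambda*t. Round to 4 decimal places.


lambda = 0.0203
t = 2740
E[N(t)] = lambda * t
E[N(t)] = 0.0203 * 2740
E[N(t)] = 55.622

55.622


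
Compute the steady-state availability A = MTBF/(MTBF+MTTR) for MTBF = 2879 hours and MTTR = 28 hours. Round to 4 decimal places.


MTBF = 2879
MTTR = 28
MTBF + MTTR = 2907
A = 2879 / 2907
A = 0.9904

0.9904


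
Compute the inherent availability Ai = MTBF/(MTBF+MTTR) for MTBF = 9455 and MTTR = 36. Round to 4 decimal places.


MTBF = 9455
MTTR = 36
MTBF + MTTR = 9491
Ai = 9455 / 9491
Ai = 0.9962

0.9962


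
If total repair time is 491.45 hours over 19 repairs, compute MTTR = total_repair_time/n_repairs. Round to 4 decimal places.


total_repair_time = 491.45
n_repairs = 19
MTTR = 491.45 / 19
MTTR = 25.8658

25.8658


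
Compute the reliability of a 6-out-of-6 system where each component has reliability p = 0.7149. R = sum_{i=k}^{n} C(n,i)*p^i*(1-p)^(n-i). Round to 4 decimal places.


k = 6, n = 6, p = 0.7149
i=6: C(6,6)=1 * 0.7149^6 * 0.2851^0 = 0.1335
R = sum of terms = 0.1335

0.1335


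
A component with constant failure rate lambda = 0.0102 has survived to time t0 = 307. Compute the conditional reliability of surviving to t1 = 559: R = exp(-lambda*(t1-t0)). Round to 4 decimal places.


lambda = 0.0102
t0 = 307, t1 = 559
t1 - t0 = 252
lambda * (t1-t0) = 0.0102 * 252 = 2.5704
R = exp(-2.5704)
R = 0.0765

0.0765


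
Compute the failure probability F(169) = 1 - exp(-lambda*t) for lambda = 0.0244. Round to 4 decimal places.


lambda = 0.0244, t = 169
lambda * t = 4.1236
exp(-4.1236) = 0.0162
F(t) = 1 - 0.0162
F(t) = 0.9838

0.9838


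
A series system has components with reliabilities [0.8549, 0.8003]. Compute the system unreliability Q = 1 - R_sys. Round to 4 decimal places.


Components: [0.8549, 0.8003]
After component 1: product = 0.8549
After component 2: product = 0.6842
R_sys = 0.6842
Q = 1 - 0.6842 = 0.3158

0.3158


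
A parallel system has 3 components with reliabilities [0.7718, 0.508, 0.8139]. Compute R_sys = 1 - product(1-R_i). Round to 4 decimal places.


Components: [0.7718, 0.508, 0.8139]
(1 - 0.7718) = 0.2282, running product = 0.2282
(1 - 0.508) = 0.492, running product = 0.1123
(1 - 0.8139) = 0.1861, running product = 0.0209
Product of (1-R_i) = 0.0209
R_sys = 1 - 0.0209 = 0.9791

0.9791


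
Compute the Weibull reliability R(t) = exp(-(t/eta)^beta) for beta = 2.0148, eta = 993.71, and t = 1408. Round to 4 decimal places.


beta = 2.0148, eta = 993.71, t = 1408
t/eta = 1408 / 993.71 = 1.4169
(t/eta)^beta = 1.4169^2.0148 = 2.018
R(t) = exp(-2.018)
R(t) = 0.1329

0.1329


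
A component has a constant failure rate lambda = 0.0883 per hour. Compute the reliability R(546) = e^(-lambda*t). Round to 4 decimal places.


lambda = 0.0883
t = 546
lambda * t = 48.2118
R(t) = e^(-48.2118)
R(t) = 0.0

0.0


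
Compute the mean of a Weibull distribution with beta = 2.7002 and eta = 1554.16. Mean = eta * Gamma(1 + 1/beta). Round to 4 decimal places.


beta = 2.7002, eta = 1554.16
1/beta = 0.3703
1 + 1/beta = 1.3703
Gamma(1.3703) = 0.8893
Mean = 1554.16 * 0.8893
Mean = 1382.0917

1382.0917


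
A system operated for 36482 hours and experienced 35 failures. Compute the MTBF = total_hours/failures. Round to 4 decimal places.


total_hours = 36482
failures = 35
MTBF = 36482 / 35
MTBF = 1042.3429

1042.3429


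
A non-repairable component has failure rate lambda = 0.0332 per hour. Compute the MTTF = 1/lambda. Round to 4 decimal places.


lambda = 0.0332
MTTF = 1 / 0.0332
MTTF = 30.1205

30.1205


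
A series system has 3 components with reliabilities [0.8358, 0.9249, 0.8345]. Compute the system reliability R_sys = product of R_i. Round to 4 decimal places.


Components: [0.8358, 0.9249, 0.8345]
After component 1 (R=0.8358): product = 0.8358
After component 2 (R=0.9249): product = 0.773
After component 3 (R=0.8345): product = 0.6451
R_sys = 0.6451

0.6451


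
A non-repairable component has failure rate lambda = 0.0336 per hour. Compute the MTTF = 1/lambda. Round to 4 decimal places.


lambda = 0.0336
MTTF = 1 / 0.0336
MTTF = 29.7619

29.7619


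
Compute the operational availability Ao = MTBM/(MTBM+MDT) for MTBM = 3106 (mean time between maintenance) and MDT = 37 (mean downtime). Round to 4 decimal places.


MTBM = 3106
MDT = 37
MTBM + MDT = 3143
Ao = 3106 / 3143
Ao = 0.9882

0.9882


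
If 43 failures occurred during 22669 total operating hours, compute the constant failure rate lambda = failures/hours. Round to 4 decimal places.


failures = 43
total_hours = 22669
lambda = 43 / 22669
lambda = 0.0019

0.0019


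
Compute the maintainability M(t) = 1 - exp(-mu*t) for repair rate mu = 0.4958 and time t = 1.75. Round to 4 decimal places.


mu = 0.4958, t = 1.75
mu * t = 0.4958 * 1.75 = 0.8677
exp(-0.8677) = 0.4199
M(t) = 1 - 0.4199
M(t) = 0.5801

0.5801


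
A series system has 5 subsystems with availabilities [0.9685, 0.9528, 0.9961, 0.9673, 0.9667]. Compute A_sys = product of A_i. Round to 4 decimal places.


Subsystems: [0.9685, 0.9528, 0.9961, 0.9673, 0.9667]
After subsystem 1 (A=0.9685): product = 0.9685
After subsystem 2 (A=0.9528): product = 0.9228
After subsystem 3 (A=0.9961): product = 0.9192
After subsystem 4 (A=0.9673): product = 0.8891
After subsystem 5 (A=0.9667): product = 0.8595
A_sys = 0.8595

0.8595


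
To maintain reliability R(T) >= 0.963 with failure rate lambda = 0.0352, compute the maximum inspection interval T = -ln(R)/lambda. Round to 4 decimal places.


R_target = 0.963
lambda = 0.0352
-ln(0.963) = 0.0377
T = 0.0377 / 0.0352
T = 1.0711

1.0711


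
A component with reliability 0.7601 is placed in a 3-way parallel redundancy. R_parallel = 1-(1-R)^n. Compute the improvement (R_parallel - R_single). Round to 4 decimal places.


R_single = 0.7601, n = 3
1 - R_single = 0.2399
(1 - R_single)^n = 0.2399^3 = 0.0138
R_parallel = 1 - 0.0138 = 0.9862
Improvement = 0.9862 - 0.7601
Improvement = 0.2261

0.2261


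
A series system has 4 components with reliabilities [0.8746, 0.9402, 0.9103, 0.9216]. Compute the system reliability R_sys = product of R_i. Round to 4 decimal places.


Components: [0.8746, 0.9402, 0.9103, 0.9216]
After component 1 (R=0.8746): product = 0.8746
After component 2 (R=0.9402): product = 0.8223
After component 3 (R=0.9103): product = 0.7485
After component 4 (R=0.9216): product = 0.6899
R_sys = 0.6899

0.6899


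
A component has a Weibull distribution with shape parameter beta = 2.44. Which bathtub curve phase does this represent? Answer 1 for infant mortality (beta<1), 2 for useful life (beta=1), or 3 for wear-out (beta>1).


beta = 2.44
Compare beta to 1:
beta < 1 => infant mortality (phase 1)
beta = 1 => useful life (phase 2)
beta > 1 => wear-out (phase 3)
Since beta = 2.44, this is wear-out (increasing failure rate)
Phase = 3

3


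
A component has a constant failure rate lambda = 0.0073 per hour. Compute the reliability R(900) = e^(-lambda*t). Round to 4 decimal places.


lambda = 0.0073
t = 900
lambda * t = 6.57
R(t) = e^(-6.57)
R(t) = 0.0014

0.0014


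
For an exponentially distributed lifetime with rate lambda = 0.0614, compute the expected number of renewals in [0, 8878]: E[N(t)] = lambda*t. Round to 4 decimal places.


lambda = 0.0614
t = 8878
E[N(t)] = lambda * t
E[N(t)] = 0.0614 * 8878
E[N(t)] = 545.1092

545.1092


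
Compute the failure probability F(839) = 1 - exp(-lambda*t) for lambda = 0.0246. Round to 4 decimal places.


lambda = 0.0246, t = 839
lambda * t = 20.6394
exp(-20.6394) = 0.0
F(t) = 1 - 0.0
F(t) = 1.0

1.0
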